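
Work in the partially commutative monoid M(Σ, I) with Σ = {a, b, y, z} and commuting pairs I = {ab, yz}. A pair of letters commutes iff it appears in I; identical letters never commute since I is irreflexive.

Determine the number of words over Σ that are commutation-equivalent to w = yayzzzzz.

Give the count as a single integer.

piece 0:y — minimal
piece 1:a rests on {0:y}
piece 2:y rests on {1:a}
piece 3:z rests on {1:a}
piece 4:z rests on {3:z}
piece 5:z rests on {4:z}
piece 6:z rests on {5:z}
piece 7:z rests on {6:z}
minimal pieces: {0:y}
ways to finish when only these pieces remain (= sum over removing one remaining piece with nothing left below it):
  1 left: {2}→1  {7}→1
  2 left: {2,7}→2  {6,7}→1
  3 left: {2,6,7}→3  {5,6,7}→1
  4 left: {2,5,6,7}→4  {4,5,6,7}→1
  5 left: {2,4,5,6,7}→5  {3,4,5,6,7}→1
  6 left: {2,3,4,5,6,7}→6
  placing 0:y first → 6 extensions

6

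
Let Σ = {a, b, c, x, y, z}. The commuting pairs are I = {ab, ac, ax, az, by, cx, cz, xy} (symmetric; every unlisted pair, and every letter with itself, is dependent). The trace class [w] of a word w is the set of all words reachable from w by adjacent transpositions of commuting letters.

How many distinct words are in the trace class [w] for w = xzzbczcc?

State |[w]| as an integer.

4

piece 0:x — minimal
piece 1:z rests on {0:x}
piece 2:z rests on {1:z}
piece 3:b rests on {2:z}
piece 4:c rests on {3:b}
piece 5:z rests on {3:b}
piece 6:c rests on {4:c}
piece 7:c rests on {6:c}
minimal pieces: {0:x}
ways to finish when only these pieces remain (= sum over removing one remaining piece with nothing left below it):
  1 left: {5}→1  {7}→1
  2 left: {5,7}→2  {6,7}→1
  3 left: {4,6,7}→1  {5,6,7}→3
  4 left: {4,5,6,7}→4
  5 left: {3,4,5,6,7}→4
  6 left: {2,3,4,5,6,7}→4
  placing 0:x first → 4 extensions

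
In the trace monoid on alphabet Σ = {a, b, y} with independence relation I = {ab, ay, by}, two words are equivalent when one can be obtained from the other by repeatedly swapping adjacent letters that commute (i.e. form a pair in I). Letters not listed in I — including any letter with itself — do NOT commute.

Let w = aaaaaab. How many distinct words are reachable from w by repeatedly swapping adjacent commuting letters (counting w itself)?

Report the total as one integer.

7

#0=a has no predecessor
#1=a depends on [0:a]
#2=a depends on [1:a]
#3=a depends on [2:a]
#4=a depends on [3:a]
#5=a depends on [4:a]
#6=b has no predecessor
sources: [0:a, 6:b]
N(rest) = Σ N(rest − s) over sources s of rest; N(one piece) = 1:
  size 1 → [5]=1  [6]=1
  size 2 → [4,5]=1  [5,6]=2
  size 3 → [3,4,5]=1  [4,5,6]=3
  size 4 → [2,3,4,5]=1  [3,4,5,6]=4
  size 5 → [1,2,3,4,5]=1  [2,3,4,5,6]=5
  first=0(a) contributes 6
  first=6(b) contributes 1
|[w]| = 7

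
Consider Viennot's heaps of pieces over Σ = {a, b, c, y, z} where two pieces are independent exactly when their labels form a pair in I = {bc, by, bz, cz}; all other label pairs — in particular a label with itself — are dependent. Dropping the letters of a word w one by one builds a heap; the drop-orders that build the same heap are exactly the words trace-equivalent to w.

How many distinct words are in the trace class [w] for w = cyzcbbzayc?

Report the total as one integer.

#0=c has no predecessor
#1=y depends on [0:c]
#2=z depends on [1:y]
#3=c depends on [1:y]
#4=b has no predecessor
#5=b depends on [4:b]
#6=z depends on [2:z]
#7=a depends on [3:c, 5:b, 6:z]
#8=y depends on [7:a]
#9=c depends on [8:y]
sources: [0:c, 4:b]
N(rest) = Σ N(rest − s) over sources s of rest; N(one piece) = 1:
  size 1 → [9]=1
  size 2 → [8,9]=1
  size 3 → [7,8,9]=1
  size 4 → [3,7,8,9]=1  [5,7,8,9]=1  [6,7,8,9]=1
  size 5 → [2,6,7,8,9]=1  [3,5,7,8,9]=2  [3,6,7,8,9]=2  [4,5,7,8,9]=1  [5,6,7,8,9]=2
  size 6 → [2,3,6,7,8,9]=3  [2,5,6,7,8,9]=3  [3,4,5,7,8,9]=3  [3,5,6,7,8,9]=6  [4,5,6,7,8,9]=3
  size 7 → [1,2,3,6,7,8,9]=3  [2,3,5,6,7,8,9]=12  [2,4,5,6,7,8,9]=6  [3,4,5,6,7,8,9]=12
  size 8 → [0,1,2,3,6,7,8,9]=3  [1,2,3,5,6,7,8,9]=15  [2,3,4,5,6,7,8,9]=30
  first=0(c) contributes 45
  first=4(b) contributes 18
|[w]| = 63

63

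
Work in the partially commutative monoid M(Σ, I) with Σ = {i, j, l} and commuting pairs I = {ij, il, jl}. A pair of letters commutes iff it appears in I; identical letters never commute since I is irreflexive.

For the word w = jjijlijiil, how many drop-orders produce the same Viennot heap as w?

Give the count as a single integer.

#0=j has no predecessor
#1=j depends on [0:j]
#2=i has no predecessor
#3=j depends on [1:j]
#4=l has no predecessor
#5=i depends on [2:i]
#6=j depends on [3:j]
#7=i depends on [5:i]
#8=i depends on [7:i]
#9=l depends on [4:l]
sources: [0:j, 2:i, 4:l]
N(rest) = Σ N(rest − s) over sources s of rest; N(one piece) = 1:
  size 1 → [6]=1  [8]=1  [9]=1
  size 2 → [3,6]=1  [4,9]=1  [6,8]=2  [6,9]=2  [7,8]=1  [8,9]=2
  size 3 → [1,3,6]=1  [3,6,8]=3  [3,6,9]=3  [4,6,9]=3  [4,8,9]=3  [5,7,8]=1  [6,7,8]=3  [6,8,9]=6  [7,8,9]=3
  size 4 → [0,1,3,6]=1  [1,3,6,8]=4  [1,3,6,9]=4  [2,5,7,8]=1  [3,4,6,9]=6  [3,6,7,8]=6  [3,6,8,9]=12  [4,6,8,9]=12  [4,7,8,9]=6  [5,6,7,8]=4  [5,7,8,9]=4  [6,7,8,9]=12
  size 5 → [0,1,3,6,8]=5  [0,1,3,6,9]=5  [1,3,4,6,9]=10  [1,3,6,7,8]=10  [1,3,6,8,9]=20  [2,5,6,7,8]=5  [2,5,7,8,9]=5  [3,4,6,8,9]=30  [3,5,6,7,8]=10  [3,6,7,8,9]=30  [4,5,7,8,9]=10  [4,6,7,8,9]=30  [5,6,7,8,9]=20
  size 6 → [0,1,3,4,6,9]=15  [0,1,3,6,7,8]=15  [0,1,3,6,8,9]=30  [1,3,4,6,8,9]=60  [1,3,5,6,7,8]=20  [1,3,6,7,8,9]=60  [2,3,5,6,7,8]=15  [2,4,5,7,8,9]=15  [2,5,6,7,8,9]=30  [3,4,6,7,8,9]=90  [3,5,6,7,8,9]=60  [4,5,6,7,8,9]=60
  size 7 → [0,1,3,4,6,8,9]=105  [0,1,3,5,6,7,8]=35  [0,1,3,6,7,8,9]=105  [1,2,3,5,6,7,8]=35  [1,3,4,6,7,8,9]=210  [1,3,5,6,7,8,9]=140  [2,3,5,6,7,8,9]=105  [2,4,5,6,7,8,9]=105  [3,4,5,6,7,8,9]=210
  size 8 → [0,1,2,3,5,6,7,8]=70  [0,1,3,4,6,7,8,9]=420  [0,1,3,5,6,7,8,9]=280  [1,2,3,5,6,7,8,9]=280  [1,3,4,5,6,7,8,9]=560  [2,3,4,5,6,7,8,9]=420
  first=0(j) contributes 1260
  first=2(i) contributes 1260
  first=4(l) contributes 630
|[w]| = 3150

3150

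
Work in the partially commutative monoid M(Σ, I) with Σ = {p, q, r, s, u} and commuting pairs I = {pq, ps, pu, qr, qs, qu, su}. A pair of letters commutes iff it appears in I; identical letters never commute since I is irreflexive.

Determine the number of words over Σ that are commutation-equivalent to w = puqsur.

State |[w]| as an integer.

72

piece 0:p — minimal
piece 1:u — minimal
piece 2:q — minimal
piece 3:s — minimal
piece 4:u rests on {1:u}
piece 5:r rests on {0:p, 3:s, 4:u}
minimal pieces: {0:p, 1:u, 2:q, 3:s}
ways to finish when only these pieces remain (= sum over removing one remaining piece with nothing left below it):
  1 left: {2}→1  {5}→1
  2 left: {0,5}→1  {2,5}→2  {3,5}→1  {4,5}→1
  3 left: {0,2,5}→3  {0,3,5}→2  {0,4,5}→2  {1,4,5}→1  {2,3,5}→3  {2,4,5}→3  {3,4,5}→2
  4 left: {0,1,4,5}→3  {0,2,3,5}→8  {0,2,4,5}→8  {0,3,4,5}→6  {1,2,4,5}→4  {1,3,4,5}→3  {2,3,4,5}→8
  placing 0:p first → 15 extensions
  placing 1:u first → 30 extensions
  placing 2:q first → 12 extensions
  placing 3:s first → 15 extensions
total linear extensions = 72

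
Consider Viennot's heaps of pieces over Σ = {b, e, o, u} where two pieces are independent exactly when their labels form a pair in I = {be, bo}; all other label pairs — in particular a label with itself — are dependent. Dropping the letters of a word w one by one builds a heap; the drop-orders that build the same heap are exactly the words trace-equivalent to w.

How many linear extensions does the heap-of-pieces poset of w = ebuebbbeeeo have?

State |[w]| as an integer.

112

piece 0:e — minimal
piece 1:b — minimal
piece 2:u rests on {0:e, 1:b}
piece 3:e rests on {2:u}
piece 4:b rests on {2:u}
piece 5:b rests on {4:b}
piece 6:b rests on {5:b}
piece 7:e rests on {3:e}
piece 8:e rests on {7:e}
piece 9:e rests on {8:e}
piece 10:o rests on {9:e}
minimal pieces: {0:e, 1:b}
ways to finish when only these pieces remain (= sum over removing one remaining piece with nothing left below it):
  1 left: {6}→1  {10}→1
  2 left: {5,6}→1  {6,10}→2  {9,10}→1
  3 left: {4,5,6}→1  {5,6,10}→3  {6,9,10}→3  {8,9,10}→1
  4 left: {4,5,6,10}→4  {5,6,9,10}→6  {6,8,9,10}→4  {7,8,9,10}→1
  5 left: {3,7,8,9,10}→1  {4,5,6,9,10}→10  {5,6,8,9,10}→10  {6,7,8,9,10}→5
  6 left: {3,6,7,8,9,10}→6  {4,5,6,8,9,10}→20  {5,6,7,8,9,10}→15
  7 left: {3,5,6,7,8,9,10}→21  {4,5,6,7,8,9,10}→35
  8 left: {3,4,5,6,7,8,9,10}→56
  9 left: {2,3,4,5,6,7,8,9,10}→56
  placing 0:e first → 56 extensions
  placing 1:b first → 56 extensions
total linear extensions = 112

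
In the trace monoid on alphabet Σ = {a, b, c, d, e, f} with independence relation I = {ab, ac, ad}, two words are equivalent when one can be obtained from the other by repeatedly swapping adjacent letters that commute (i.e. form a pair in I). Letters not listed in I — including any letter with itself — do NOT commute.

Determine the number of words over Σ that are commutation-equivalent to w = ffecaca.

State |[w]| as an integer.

piece 0:f — minimal
piece 1:f rests on {0:f}
piece 2:e rests on {1:f}
piece 3:c rests on {2:e}
piece 4:a rests on {2:e}
piece 5:c rests on {3:c}
piece 6:a rests on {4:a}
minimal pieces: {0:f}
ways to finish when only these pieces remain (= sum over removing one remaining piece with nothing left below it):
  1 left: {5}→1  {6}→1
  2 left: {3,5}→1  {4,6}→1  {5,6}→2
  3 left: {3,5,6}→3  {4,5,6}→3
  4 left: {3,4,5,6}→6
  5 left: {2,3,4,5,6}→6
  placing 0:f first → 6 extensions

6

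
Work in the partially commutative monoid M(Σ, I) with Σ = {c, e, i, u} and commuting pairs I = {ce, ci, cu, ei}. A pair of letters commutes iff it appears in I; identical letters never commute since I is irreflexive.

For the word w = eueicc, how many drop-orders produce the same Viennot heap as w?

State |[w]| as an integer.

#0=e has no predecessor
#1=u depends on [0:e]
#2=e depends on [1:u]
#3=i depends on [1:u]
#4=c has no predecessor
#5=c depends on [4:c]
sources: [0:e, 4:c]
N(rest) = Σ N(rest − s) over sources s of rest; N(one piece) = 1:
  size 1 → [2]=1  [3]=1  [5]=1
  size 2 → [2,3]=2  [2,5]=2  [3,5]=2  [4,5]=1
  size 3 → [1,2,3]=2  [2,3,5]=6  [2,4,5]=3  [3,4,5]=3
  size 4 → [0,1,2,3]=2  [1,2,3,5]=8  [2,3,4,5]=12
  first=0(e) contributes 20
  first=4(c) contributes 10
|[w]| = 30

30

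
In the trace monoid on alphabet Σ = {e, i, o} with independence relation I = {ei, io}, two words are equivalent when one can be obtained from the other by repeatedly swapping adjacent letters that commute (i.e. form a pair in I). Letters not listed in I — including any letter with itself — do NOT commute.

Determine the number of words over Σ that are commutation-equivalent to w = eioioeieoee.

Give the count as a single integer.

#0=e has no predecessor
#1=i has no predecessor
#2=o depends on [0:e]
#3=i depends on [1:i]
#4=o depends on [2:o]
#5=e depends on [4:o]
#6=i depends on [3:i]
#7=e depends on [5:e]
#8=o depends on [7:e]
#9=e depends on [8:o]
#10=e depends on [9:e]
sources: [0:e, 1:i]
N(rest) = Σ N(rest − s) over sources s of rest; N(one piece) = 1:
  size 1 → [6]=1  [10]=1
  size 2 → [3,6]=1  [6,10]=2  [9,10]=1
  size 3 → [1,3,6]=1  [3,6,10]=3  [6,9,10]=3  [8,9,10]=1
  size 4 → [1,3,6,10]=4  [3,6,9,10]=6  [6,8,9,10]=4  [7,8,9,10]=1
  size 5 → [1,3,6,9,10]=10  [3,6,8,9,10]=10  [5,7,8,9,10]=1  [6,7,8,9,10]=5
  size 6 → [1,3,6,8,9,10]=20  [3,6,7,8,9,10]=15  [4,5,7,8,9,10]=1  [5,6,7,8,9,10]=6
  size 7 → [1,3,6,7,8,9,10]=35  [2,4,5,7,8,9,10]=1  [3,5,6,7,8,9,10]=21  [4,5,6,7,8,9,10]=7
  size 8 → [0,2,4,5,7,8,9,10]=1  [1,3,5,6,7,8,9,10]=56  [2,4,5,6,7,8,9,10]=8  [3,4,5,6,7,8,9,10]=28
  size 9 → [0,2,4,5,6,7,8,9,10]=9  [1,3,4,5,6,7,8,9,10]=84  [2,3,4,5,6,7,8,9,10]=36
  first=0(e) contributes 120
  first=1(i) contributes 45
|[w]| = 165

165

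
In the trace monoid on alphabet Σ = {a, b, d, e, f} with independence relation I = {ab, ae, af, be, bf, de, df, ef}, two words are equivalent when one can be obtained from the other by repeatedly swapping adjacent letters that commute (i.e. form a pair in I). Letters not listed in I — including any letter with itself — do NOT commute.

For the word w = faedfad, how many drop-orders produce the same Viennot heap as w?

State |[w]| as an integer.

105

drop 0:f onto floor
drop 1:a onto floor
drop 2:e onto floor
drop 3:d onto {1:a}
drop 4:f onto {0:f}
drop 5:a onto {3:d}
drop 6:d onto {5:a}
ground layer = {0:f, 1:a, 2:e}
drop-orders for the pieces not yet dropped (sum over which currently-grounded one goes next):
  1 to go: {2} 1  {4} 1  {6} 1
  2 to go: {0,4} 1  {2,4} 2  {2,6} 2  {4,6} 2  {5,6} 1
  3 to go: {0,2,4} 3  {0,4,6} 3  {2,4,6} 6  {2,5,6} 3  {3,5,6} 1  {4,5,6} 3
  4 to go: {0,2,4,6} 12  {0,4,5,6} 6  {1,3,5,6} 1  {2,3,5,6} 4  {2,4,5,6} 12  {3,4,5,6} 4
  5 to go: {0,2,4,5,6} 30  {0,3,4,5,6} 10  {1,2,3,5,6} 5  {1,3,4,5,6} 5  {2,3,4,5,6} 20
  if 0:f drops first: 30 orders
  if 1:a drops first: 60 orders
  if 2:e drops first: 15 orders
heap linearizations: 105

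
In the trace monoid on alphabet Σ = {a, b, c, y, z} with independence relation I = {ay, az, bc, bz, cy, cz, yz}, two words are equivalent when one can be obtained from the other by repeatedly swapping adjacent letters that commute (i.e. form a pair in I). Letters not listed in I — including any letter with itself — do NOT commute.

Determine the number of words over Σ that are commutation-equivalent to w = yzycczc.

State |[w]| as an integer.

drop 0:y onto floor
drop 1:z onto floor
drop 2:y onto {0:y}
drop 3:c onto floor
drop 4:c onto {3:c}
drop 5:z onto {1:z}
drop 6:c onto {4:c}
ground layer = {0:y, 1:z, 3:c}
drop-orders for the pieces not yet dropped (sum over which currently-grounded one goes next):
  1 to go: {2} 1  {5} 1  {6} 1
  2 to go: {0,2} 1  {1,5} 1  {2,5} 2  {2,6} 2  {4,6} 1  {5,6} 2
  3 to go: {0,2,5} 3  {0,2,6} 3  {1,2,5} 3  {1,5,6} 3  {2,4,6} 3  {2,5,6} 6  {3,4,6} 1  {4,5,6} 3
  4 to go: {0,1,2,5} 6  {0,2,4,6} 6  {0,2,5,6} 12  {1,2,5,6} 12  {1,4,5,6} 6  {2,3,4,6} 4  {2,4,5,6} 12  {3,4,5,6} 4
  5 to go: {0,1,2,5,6} 30  {0,2,3,4,6} 10  {0,2,4,5,6} 30  {1,2,4,5,6} 30  {1,3,4,5,6} 10  {2,3,4,5,6} 20
  if 0:y drops first: 60 orders
  if 1:z drops first: 60 orders
  if 3:c drops first: 90 orders
heap linearizations: 210

210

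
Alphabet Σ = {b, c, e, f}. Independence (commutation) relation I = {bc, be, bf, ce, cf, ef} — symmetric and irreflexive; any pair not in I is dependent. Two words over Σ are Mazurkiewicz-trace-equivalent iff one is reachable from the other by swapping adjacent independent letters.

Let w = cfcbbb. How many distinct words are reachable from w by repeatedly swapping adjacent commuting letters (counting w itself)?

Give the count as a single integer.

60

#0=c has no predecessor
#1=f has no predecessor
#2=c depends on [0:c]
#3=b has no predecessor
#4=b depends on [3:b]
#5=b depends on [4:b]
sources: [0:c, 1:f, 3:b]
N(rest) = Σ N(rest − s) over sources s of rest; N(one piece) = 1:
  size 1 → [1]=1  [2]=1  [5]=1
  size 2 → [0,2]=1  [1,2]=2  [1,5]=2  [2,5]=2  [4,5]=1
  size 3 → [0,1,2]=3  [0,2,5]=3  [1,2,5]=6  [1,4,5]=3  [2,4,5]=3  [3,4,5]=1
  size 4 → [0,1,2,5]=12  [0,2,4,5]=6  [1,2,4,5]=12  [1,3,4,5]=4  [2,3,4,5]=4
  first=0(c) contributes 20
  first=1(f) contributes 10
  first=3(b) contributes 30
|[w]| = 60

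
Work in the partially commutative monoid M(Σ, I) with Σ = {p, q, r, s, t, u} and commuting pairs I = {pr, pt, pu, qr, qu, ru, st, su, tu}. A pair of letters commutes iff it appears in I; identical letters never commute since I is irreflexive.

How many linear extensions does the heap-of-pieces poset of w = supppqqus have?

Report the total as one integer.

0(s) covers ∅
1(u) covers ∅
2(p) covers 0:s
3(p) covers 2:p
4(p) covers 3:p
5(q) covers 4:p
6(q) covers 5:q
7(u) covers 1:u
8(s) covers 6:q
floor of heap: 0:s, 1:u
completions by unplaced set U, small U first (add the entries for U minus each lowest piece of U):
  |U|=1: {7}:1  {8}:1
  |U|=2: {1,7}:1  {6,8}:1  {7,8}:2
  |U|=3: {1,7,8}:3  {5,6,8}:1  {6,7,8}:3
  |U|=4: {1,6,7,8}:6  {4,5,6,8}:1  {5,6,7,8}:4
  |U|=5: {1,5,6,7,8}:10  {3,4,5,6,8}:1  {4,5,6,7,8}:5
  |U|=6: {1,4,5,6,7,8}:15  {2,3,4,5,6,8}:1  {3,4,5,6,7,8}:6
  |U|=7: {0,2,3,4,5,6,8}:1  {1,3,4,5,6,7,8}:21  {2,3,4,5,6,7,8}:7
  start at 0(s): 28
  start at 1(u): 8
sum over floor = 36

36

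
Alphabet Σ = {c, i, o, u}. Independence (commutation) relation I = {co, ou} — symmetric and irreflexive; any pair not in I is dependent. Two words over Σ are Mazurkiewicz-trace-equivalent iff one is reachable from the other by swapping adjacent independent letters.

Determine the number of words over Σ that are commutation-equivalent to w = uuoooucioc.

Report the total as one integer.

70

drop 0:u onto floor
drop 1:u onto {0:u}
drop 2:o onto floor
drop 3:o onto {2:o}
drop 4:o onto {3:o}
drop 5:u onto {1:u}
drop 6:c onto {5:u}
drop 7:i onto {4:o, 6:c}
drop 8:o onto {7:i}
drop 9:c onto {7:i}
ground layer = {0:u, 2:o}
drop-orders for the pieces not yet dropped (sum over which currently-grounded one goes next):
  1 to go: {8} 1  {9} 1
  2 to go: {8,9} 2
  3 to go: {7,8,9} 2
  4 to go: {4,7,8,9} 2  {6,7,8,9} 2
  5 to go: {3,4,7,8,9} 2  {4,6,7,8,9} 4  {5,6,7,8,9} 2
  6 to go: {1,5,6,7,8,9} 2  {2,3,4,7,8,9} 2  {3,4,6,7,8,9} 6  {4,5,6,7,8,9} 6
  7 to go: {0,1,5,6,7,8,9} 2  {1,4,5,6,7,8,9} 8  {2,3,4,6,7,8,9} 8  {3,4,5,6,7,8,9} 12
  8 to go: {0,1,4,5,6,7,8,9} 10  {1,3,4,5,6,7,8,9} 20  {2,3,4,5,6,7,8,9} 20
  if 0:u drops first: 40 orders
  if 2:o drops first: 30 orders
heap linearizations: 70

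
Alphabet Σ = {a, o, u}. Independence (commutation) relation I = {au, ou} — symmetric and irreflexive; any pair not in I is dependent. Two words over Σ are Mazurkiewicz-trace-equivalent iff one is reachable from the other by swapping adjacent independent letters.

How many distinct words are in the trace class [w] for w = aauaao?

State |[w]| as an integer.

0(a) covers ∅
1(a) covers 0:a
2(u) covers ∅
3(a) covers 1:a
4(a) covers 3:a
5(o) covers 4:a
floor of heap: 0:a, 2:u
completions by unplaced set U, small U first (add the entries for U minus each lowest piece of U):
  |U|=1: {2}:1  {5}:1
  |U|=2: {2,5}:2  {4,5}:1
  |U|=3: {2,4,5}:3  {3,4,5}:1
  |U|=4: {1,3,4,5}:1  {2,3,4,5}:4
  start at 0(a): 5
  start at 2(u): 1
sum over floor = 6

6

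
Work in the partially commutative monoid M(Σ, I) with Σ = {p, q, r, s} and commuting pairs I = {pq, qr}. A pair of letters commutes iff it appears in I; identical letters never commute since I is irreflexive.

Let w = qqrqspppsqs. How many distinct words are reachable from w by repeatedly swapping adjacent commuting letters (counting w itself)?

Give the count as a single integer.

drop 0:q onto floor
drop 1:q onto {0:q}
drop 2:r onto floor
drop 3:q onto {1:q}
drop 4:s onto {2:r, 3:q}
drop 5:p onto {4:s}
drop 6:p onto {5:p}
drop 7:p onto {6:p}
drop 8:s onto {7:p}
drop 9:q onto {8:s}
drop 10:s onto {9:q}
ground layer = {0:q, 2:r}
drop-orders for the pieces not yet dropped (sum over which currently-grounded one goes next):
  1 to go: {10} 1
  2 to go: {9,10} 1
  3 to go: {8,9,10} 1
  4 to go: {7,8,9,10} 1
  5 to go: {6,7,8,9,10} 1
  6 to go: {5,6,7,8,9,10} 1
  7 to go: {4,5,6,7,8,9,10} 1
  8 to go: {2,4,5,6,7,8,9,10} 1  {3,4,5,6,7,8,9,10} 1
  9 to go: {1,3,4,5,6,7,8,9,10} 1  {2,3,4,5,6,7,8,9,10} 2
  if 0:q drops first: 3 orders
  if 2:r drops first: 1 orders
heap linearizations: 4

4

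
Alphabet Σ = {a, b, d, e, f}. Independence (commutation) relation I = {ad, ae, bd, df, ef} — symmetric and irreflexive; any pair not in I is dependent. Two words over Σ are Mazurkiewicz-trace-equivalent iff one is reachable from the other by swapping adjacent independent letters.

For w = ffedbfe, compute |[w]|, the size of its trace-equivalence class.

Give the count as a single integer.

21

0(f) covers ∅
1(f) covers 0:f
2(e) covers ∅
3(d) covers 2:e
4(b) covers 1:f, 2:e
5(f) covers 4:b
6(e) covers 3:d, 4:b
floor of heap: 0:f, 2:e
completions by unplaced set U, small U first (add the entries for U minus each lowest piece of U):
  |U|=1: {5}:1  {6}:1
  |U|=2: {3,6}:1  {5,6}:2
  |U|=3: {3,5,6}:3  {4,5,6}:2
  |U|=4: {1,4,5,6}:2  {3,4,5,6}:5
  |U|=5: {0,1,4,5,6}:2  {1,3,4,5,6}:7  {2,3,4,5,6}:5
  start at 0(f): 12
  start at 2(e): 9
sum over floor = 21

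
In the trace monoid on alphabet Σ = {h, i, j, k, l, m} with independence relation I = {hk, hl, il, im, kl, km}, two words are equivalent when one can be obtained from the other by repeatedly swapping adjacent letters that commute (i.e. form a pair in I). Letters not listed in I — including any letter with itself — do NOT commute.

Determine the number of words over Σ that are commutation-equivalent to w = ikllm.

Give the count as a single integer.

10

#0=i has no predecessor
#1=k depends on [0:i]
#2=l has no predecessor
#3=l depends on [2:l]
#4=m depends on [3:l]
sources: [0:i, 2:l]
N(rest) = Σ N(rest − s) over sources s of rest; N(one piece) = 1:
  size 1 → [1]=1  [4]=1
  size 2 → [0,1]=1  [1,4]=2  [3,4]=1
  size 3 → [0,1,4]=3  [1,3,4]=3  [2,3,4]=1
  first=0(i) contributes 4
  first=2(l) contributes 6
|[w]| = 10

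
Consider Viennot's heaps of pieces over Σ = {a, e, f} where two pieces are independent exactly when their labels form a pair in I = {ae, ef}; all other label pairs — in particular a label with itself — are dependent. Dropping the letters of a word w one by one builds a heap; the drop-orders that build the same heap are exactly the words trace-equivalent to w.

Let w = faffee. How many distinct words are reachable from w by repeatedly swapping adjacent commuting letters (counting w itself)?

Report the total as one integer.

15

#0=f has no predecessor
#1=a depends on [0:f]
#2=f depends on [1:a]
#3=f depends on [2:f]
#4=e has no predecessor
#5=e depends on [4:e]
sources: [0:f, 4:e]
N(rest) = Σ N(rest − s) over sources s of rest; N(one piece) = 1:
  size 1 → [3]=1  [5]=1
  size 2 → [2,3]=1  [3,5]=2  [4,5]=1
  size 3 → [1,2,3]=1  [2,3,5]=3  [3,4,5]=3
  size 4 → [0,1,2,3]=1  [1,2,3,5]=4  [2,3,4,5]=6
  first=0(f) contributes 10
  first=4(e) contributes 5
|[w]| = 15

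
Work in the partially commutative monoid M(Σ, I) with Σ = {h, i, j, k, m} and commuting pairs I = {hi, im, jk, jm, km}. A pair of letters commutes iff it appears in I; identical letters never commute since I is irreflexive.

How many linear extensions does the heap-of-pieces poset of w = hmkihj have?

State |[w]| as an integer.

#0=h has no predecessor
#1=m depends on [0:h]
#2=k depends on [0:h]
#3=i depends on [2:k]
#4=h depends on [1:m, 2:k]
#5=j depends on [3:i, 4:h]
sources: [0:h]
N(rest) = Σ N(rest − s) over sources s of rest; N(one piece) = 1:
  size 1 → [5]=1
  size 2 → [3,5]=1  [4,5]=1
  size 3 → [1,4,5]=1  [3,4,5]=2
  size 4 → [1,3,4,5]=3  [2,3,4,5]=2
  first=0(h) contributes 5

5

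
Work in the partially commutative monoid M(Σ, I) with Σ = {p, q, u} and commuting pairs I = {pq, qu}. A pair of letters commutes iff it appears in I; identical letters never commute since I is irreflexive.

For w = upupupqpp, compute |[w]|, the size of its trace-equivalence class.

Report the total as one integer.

#0=u has no predecessor
#1=p depends on [0:u]
#2=u depends on [1:p]
#3=p depends on [2:u]
#4=u depends on [3:p]
#5=p depends on [4:u]
#6=q has no predecessor
#7=p depends on [5:p]
#8=p depends on [7:p]
sources: [0:u, 6:q]
N(rest) = Σ N(rest − s) over sources s of rest; N(one piece) = 1:
  size 1 → [6]=1  [8]=1
  size 2 → [6,8]=2  [7,8]=1
  size 3 → [5,7,8]=1  [6,7,8]=3
  size 4 → [4,5,7,8]=1  [5,6,7,8]=4
  size 5 → [3,4,5,7,8]=1  [4,5,6,7,8]=5
  size 6 → [2,3,4,5,7,8]=1  [3,4,5,6,7,8]=6
  size 7 → [1,2,3,4,5,7,8]=1  [2,3,4,5,6,7,8]=7
  first=0(u) contributes 8
  first=6(q) contributes 1
|[w]| = 9

9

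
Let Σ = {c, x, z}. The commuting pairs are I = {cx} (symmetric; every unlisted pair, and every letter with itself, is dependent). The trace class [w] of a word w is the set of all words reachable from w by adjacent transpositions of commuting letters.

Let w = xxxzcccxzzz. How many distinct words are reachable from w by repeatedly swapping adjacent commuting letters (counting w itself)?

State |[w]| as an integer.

4

piece 0:x — minimal
piece 1:x rests on {0:x}
piece 2:x rests on {1:x}
piece 3:z rests on {2:x}
piece 4:c rests on {3:z}
piece 5:c rests on {4:c}
piece 6:c rests on {5:c}
piece 7:x rests on {3:z}
piece 8:z rests on {6:c, 7:x}
piece 9:z rests on {8:z}
piece 10:z rests on {9:z}
minimal pieces: {0:x}
ways to finish when only these pieces remain (= sum over removing one remaining piece with nothing left below it):
  1 left: {10}→1
  2 left: {9,10}→1
  3 left: {8,9,10}→1
  4 left: {6,8,9,10}→1  {7,8,9,10}→1
  5 left: {5,6,8,9,10}→1  {6,7,8,9,10}→2
  6 left: {4,5,6,8,9,10}→1  {5,6,7,8,9,10}→3
  7 left: {4,5,6,7,8,9,10}→4
  8 left: {3,4,5,6,7,8,9,10}→4
  9 left: {2,3,4,5,6,7,8,9,10}→4
  placing 0:x first → 4 extensions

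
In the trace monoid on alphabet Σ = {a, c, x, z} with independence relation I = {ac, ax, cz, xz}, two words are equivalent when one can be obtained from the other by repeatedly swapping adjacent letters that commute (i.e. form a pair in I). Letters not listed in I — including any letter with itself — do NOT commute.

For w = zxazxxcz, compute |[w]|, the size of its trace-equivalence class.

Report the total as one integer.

70

0(z) covers ∅
1(x) covers ∅
2(a) covers 0:z
3(z) covers 2:a
4(x) covers 1:x
5(x) covers 4:x
6(c) covers 5:x
7(z) covers 3:z
floor of heap: 0:z, 1:x
completions by unplaced set U, small U first (add the entries for U minus each lowest piece of U):
  |U|=1: {6}:1  {7}:1
  |U|=2: {3,7}:1  {5,6}:1  {6,7}:2
  |U|=3: {2,3,7}:1  {3,6,7}:3  {4,5,6}:1  {5,6,7}:3
  |U|=4: {0,2,3,7}:1  {1,4,5,6}:1  {2,3,6,7}:4  {3,5,6,7}:6  {4,5,6,7}:4
  |U|=5: {0,2,3,6,7}:5  {1,4,5,6,7}:5  {2,3,5,6,7}:10  {3,4,5,6,7}:10
  |U|=6: {0,2,3,5,6,7}:15  {1,3,4,5,6,7}:15  {2,3,4,5,6,7}:20
  start at 0(z): 35
  start at 1(x): 35
sum over floor = 70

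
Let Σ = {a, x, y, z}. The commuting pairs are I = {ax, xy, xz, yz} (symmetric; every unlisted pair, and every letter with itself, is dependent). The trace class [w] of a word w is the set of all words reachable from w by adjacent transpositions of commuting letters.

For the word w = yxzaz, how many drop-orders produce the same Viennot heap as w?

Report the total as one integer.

10

drop 0:y onto floor
drop 1:x onto floor
drop 2:z onto floor
drop 3:a onto {0:y, 2:z}
drop 4:z onto {3:a}
ground layer = {0:y, 1:x, 2:z}
drop-orders for the pieces not yet dropped (sum over which currently-grounded one goes next):
  1 to go: {1} 1  {4} 1
  2 to go: {1,4} 2  {3,4} 1
  3 to go: {0,3,4} 1  {1,3,4} 3  {2,3,4} 1
  if 0:y drops first: 4 orders
  if 1:x drops first: 2 orders
  if 2:z drops first: 4 orders
heap linearizations: 10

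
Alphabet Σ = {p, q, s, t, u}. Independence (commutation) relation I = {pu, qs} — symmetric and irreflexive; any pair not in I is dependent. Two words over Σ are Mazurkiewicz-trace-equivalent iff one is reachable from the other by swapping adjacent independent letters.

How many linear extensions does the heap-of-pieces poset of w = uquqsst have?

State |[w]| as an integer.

3

drop 0:u onto floor
drop 1:q onto {0:u}
drop 2:u onto {1:q}
drop 3:q onto {2:u}
drop 4:s onto {2:u}
drop 5:s onto {4:s}
drop 6:t onto {3:q, 5:s}
ground layer = {0:u}
drop-orders for the pieces not yet dropped (sum over which currently-grounded one goes next):
  1 to go: {6} 1
  2 to go: {3,6} 1  {5,6} 1
  3 to go: {3,5,6} 2  {4,5,6} 1
  4 to go: {3,4,5,6} 3
  5 to go: {2,3,4,5,6} 3
  if 0:u drops first: 3 orders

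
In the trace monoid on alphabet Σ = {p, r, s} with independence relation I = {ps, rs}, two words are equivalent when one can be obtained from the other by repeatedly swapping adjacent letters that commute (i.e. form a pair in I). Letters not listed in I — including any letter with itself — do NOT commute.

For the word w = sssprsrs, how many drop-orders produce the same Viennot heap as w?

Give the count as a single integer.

56

#0=s has no predecessor
#1=s depends on [0:s]
#2=s depends on [1:s]
#3=p has no predecessor
#4=r depends on [3:p]
#5=s depends on [2:s]
#6=r depends on [4:r]
#7=s depends on [5:s]
sources: [0:s, 3:p]
N(rest) = Σ N(rest − s) over sources s of rest; N(one piece) = 1:
  size 1 → [6]=1  [7]=1
  size 2 → [4,6]=1  [5,7]=1  [6,7]=2
  size 3 → [2,5,7]=1  [3,4,6]=1  [4,6,7]=3  [5,6,7]=3
  size 4 → [1,2,5,7]=1  [2,5,6,7]=4  [3,4,6,7]=4  [4,5,6,7]=6
  size 5 → [0,1,2,5,7]=1  [1,2,5,6,7]=5  [2,4,5,6,7]=10  [3,4,5,6,7]=10
  size 6 → [0,1,2,5,6,7]=6  [1,2,4,5,6,7]=15  [2,3,4,5,6,7]=20
  first=0(s) contributes 35
  first=3(p) contributes 21
|[w]| = 56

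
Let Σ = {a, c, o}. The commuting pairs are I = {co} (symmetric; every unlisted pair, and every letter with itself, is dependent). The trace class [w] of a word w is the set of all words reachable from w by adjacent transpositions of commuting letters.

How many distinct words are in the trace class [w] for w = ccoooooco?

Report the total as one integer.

#0=c has no predecessor
#1=c depends on [0:c]
#2=o has no predecessor
#3=o depends on [2:o]
#4=o depends on [3:o]
#5=o depends on [4:o]
#6=o depends on [5:o]
#7=c depends on [1:c]
#8=o depends on [6:o]
sources: [0:c, 2:o]
N(rest) = Σ N(rest − s) over sources s of rest; N(one piece) = 1:
  size 1 → [7]=1  [8]=1
  size 2 → [1,7]=1  [6,8]=1  [7,8]=2
  size 3 → [0,1,7]=1  [1,7,8]=3  [5,6,8]=1  [6,7,8]=3
  size 4 → [0,1,7,8]=4  [1,6,7,8]=6  [4,5,6,8]=1  [5,6,7,8]=4
  size 5 → [0,1,6,7,8]=10  [1,5,6,7,8]=10  [3,4,5,6,8]=1  [4,5,6,7,8]=5
  size 6 → [0,1,5,6,7,8]=20  [1,4,5,6,7,8]=15  [2,3,4,5,6,8]=1  [3,4,5,6,7,8]=6
  size 7 → [0,1,4,5,6,7,8]=35  [1,3,4,5,6,7,8]=21  [2,3,4,5,6,7,8]=7
  first=0(c) contributes 28
  first=2(o) contributes 56
|[w]| = 84

84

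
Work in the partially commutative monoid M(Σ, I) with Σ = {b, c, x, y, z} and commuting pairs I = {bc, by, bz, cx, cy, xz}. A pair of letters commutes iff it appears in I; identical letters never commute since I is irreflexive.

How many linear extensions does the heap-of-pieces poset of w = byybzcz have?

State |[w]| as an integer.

21

0(b) covers ∅
1(y) covers ∅
2(y) covers 1:y
3(b) covers 0:b
4(z) covers 2:y
5(c) covers 4:z
6(z) covers 5:c
floor of heap: 0:b, 1:y
completions by unplaced set U, small U first (add the entries for U minus each lowest piece of U):
  |U|=1: {3}:1  {6}:1
  |U|=2: {0,3}:1  {3,6}:2  {5,6}:1
  |U|=3: {0,3,6}:3  {3,5,6}:3  {4,5,6}:1
  |U|=4: {0,3,5,6}:6  {2,4,5,6}:1  {3,4,5,6}:4
  |U|=5: {0,3,4,5,6}:10  {1,2,4,5,6}:1  {2,3,4,5,6}:5
  start at 0(b): 6
  start at 1(y): 15
sum over floor = 21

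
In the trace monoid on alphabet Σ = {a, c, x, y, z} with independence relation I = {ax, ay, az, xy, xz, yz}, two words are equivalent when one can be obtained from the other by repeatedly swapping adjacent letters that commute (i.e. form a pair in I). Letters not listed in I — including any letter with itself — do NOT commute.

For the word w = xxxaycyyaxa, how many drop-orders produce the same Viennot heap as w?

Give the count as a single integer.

drop 0:x onto floor
drop 1:x onto {0:x}
drop 2:x onto {1:x}
drop 3:a onto floor
drop 4:y onto floor
drop 5:c onto {2:x, 3:a, 4:y}
drop 6:y onto {5:c}
drop 7:y onto {6:y}
drop 8:a onto {5:c}
drop 9:x onto {5:c}
drop 10:a onto {8:a}
ground layer = {0:x, 3:a, 4:y}
drop-orders for the pieces not yet dropped (sum over which currently-grounded one goes next):
  1 to go: {7} 1  {9} 1  {10} 1
  2 to go: {6,7} 1  {7,9} 2  {7,10} 2  {8,10} 1  {9,10} 2
  3 to go: {6,7,9} 3  {6,7,10} 3  {7,8,10} 3  {7,9,10} 6  {8,9,10} 3
  4 to go: {6,7,8,10} 6  {6,7,9,10} 12  {7,8,9,10} 12
  5 to go: {6,7,8,9,10} 30
  6 to go: {5,6,7,8,9,10} 30
  7 to go: {2,5,6,7,8,9,10} 30  {3,5,6,7,8,9,10} 30  {4,5,6,7,8,9,10} 30
  8 to go: {1,2,5,6,7,8,9,10} 30  {2,3,5,6,7,8,9,10} 60  {2,4,5,6,7,8,9,10} 60  {3,4,5,6,7,8,9,10} 60
  9 to go: {0,1,2,5,6,7,8,9,10} 30  {1,2,3,5,6,7,8,9,10} 90  {1,2,4,5,6,7,8,9,10} 90  {2,3,4,5,6,7,8,9,10} 180
  if 0:x drops first: 360 orders
  if 3:a drops first: 120 orders
  if 4:y drops first: 120 orders
heap linearizations: 600

600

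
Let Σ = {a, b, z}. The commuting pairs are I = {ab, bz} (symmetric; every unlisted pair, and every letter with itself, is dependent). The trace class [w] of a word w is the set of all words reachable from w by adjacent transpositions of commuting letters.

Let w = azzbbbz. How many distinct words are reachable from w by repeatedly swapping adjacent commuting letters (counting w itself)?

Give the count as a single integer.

0(a) covers ∅
1(z) covers 0:a
2(z) covers 1:z
3(b) covers ∅
4(b) covers 3:b
5(b) covers 4:b
6(z) covers 2:z
floor of heap: 0:a, 3:b
completions by unplaced set U, small U first (add the entries for U minus each lowest piece of U):
  |U|=1: {5}:1  {6}:1
  |U|=2: {2,6}:1  {4,5}:1  {5,6}:2
  |U|=3: {1,2,6}:1  {2,5,6}:3  {3,4,5}:1  {4,5,6}:3
  |U|=4: {0,1,2,6}:1  {1,2,5,6}:4  {2,4,5,6}:6  {3,4,5,6}:4
  |U|=5: {0,1,2,5,6}:5  {1,2,4,5,6}:10  {2,3,4,5,6}:10
  start at 0(a): 20
  start at 3(b): 15
sum over floor = 35

35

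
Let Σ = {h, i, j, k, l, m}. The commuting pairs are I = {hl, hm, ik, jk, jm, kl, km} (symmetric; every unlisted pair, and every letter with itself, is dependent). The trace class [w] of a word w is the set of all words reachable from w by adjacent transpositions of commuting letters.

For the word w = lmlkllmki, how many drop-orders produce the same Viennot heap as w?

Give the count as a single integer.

36

drop 0:l onto floor
drop 1:m onto {0:l}
drop 2:l onto {1:m}
drop 3:k onto floor
drop 4:l onto {2:l}
drop 5:l onto {4:l}
drop 6:m onto {5:l}
drop 7:k onto {3:k}
drop 8:i onto {6:m}
ground layer = {0:l, 3:k}
drop-orders for the pieces not yet dropped (sum over which currently-grounded one goes next):
  1 to go: {7} 1  {8} 1
  2 to go: {3,7} 1  {6,8} 1  {7,8} 2
  3 to go: {3,7,8} 3  {5,6,8} 1  {6,7,8} 3
  4 to go: {3,6,7,8} 6  {4,5,6,8} 1  {5,6,7,8} 4
  5 to go: {2,4,5,6,8} 1  {3,5,6,7,8} 10  {4,5,6,7,8} 5
  6 to go: {1,2,4,5,6,8} 1  {2,4,5,6,7,8} 6  {3,4,5,6,7,8} 15
  7 to go: {0,1,2,4,5,6,8} 1  {1,2,4,5,6,7,8} 7  {2,3,4,5,6,7,8} 21
  if 0:l drops first: 28 orders
  if 3:k drops first: 8 orders
heap linearizations: 36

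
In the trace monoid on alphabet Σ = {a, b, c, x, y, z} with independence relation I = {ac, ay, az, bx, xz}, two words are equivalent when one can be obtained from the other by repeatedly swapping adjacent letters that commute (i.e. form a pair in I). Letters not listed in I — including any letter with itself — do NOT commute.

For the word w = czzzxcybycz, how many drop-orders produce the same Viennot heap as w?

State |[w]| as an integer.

piece 0:c — minimal
piece 1:z rests on {0:c}
piece 2:z rests on {1:z}
piece 3:z rests on {2:z}
piece 4:x rests on {0:c}
piece 5:c rests on {3:z, 4:x}
piece 6:y rests on {5:c}
piece 7:b rests on {6:y}
piece 8:y rests on {7:b}
piece 9:c rests on {8:y}
piece 10:z rests on {9:c}
minimal pieces: {0:c}
ways to finish when only these pieces remain (= sum over removing one remaining piece with nothing left below it):
  1 left: {10}→1
  2 left: {9,10}→1
  3 left: {8,9,10}→1
  4 left: {7,8,9,10}→1
  5 left: {6,7,8,9,10}→1
  6 left: {5,6,7,8,9,10}→1
  7 left: {3,5,6,7,8,9,10}→1  {4,5,6,7,8,9,10}→1
  8 left: {2,3,5,6,7,8,9,10}→1  {3,4,5,6,7,8,9,10}→2
  9 left: {1,2,3,5,6,7,8,9,10}→1  {2,3,4,5,6,7,8,9,10}→3
  placing 0:c first → 4 extensions

4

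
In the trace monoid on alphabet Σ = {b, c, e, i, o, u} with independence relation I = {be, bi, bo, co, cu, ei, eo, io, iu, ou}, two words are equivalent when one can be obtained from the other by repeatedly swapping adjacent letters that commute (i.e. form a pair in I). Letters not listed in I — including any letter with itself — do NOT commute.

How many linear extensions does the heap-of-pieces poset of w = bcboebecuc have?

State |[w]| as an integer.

180

#0=b has no predecessor
#1=c depends on [0:b]
#2=b depends on [1:c]
#3=o has no predecessor
#4=e depends on [1:c]
#5=b depends on [2:b]
#6=e depends on [4:e]
#7=c depends on [5:b, 6:e]
#8=u depends on [5:b, 6:e]
#9=c depends on [7:c]
sources: [0:b, 3:o]
N(rest) = Σ N(rest − s) over sources s of rest; N(one piece) = 1:
  size 1 → [3]=1  [8]=1  [9]=1
  size 2 → [3,8]=2  [3,9]=2  [7,9]=1  [8,9]=2
  size 3 → [3,7,9]=3  [3,8,9]=6  [7,8,9]=3
  size 4 → [3,7,8,9]=12  [5,7,8,9]=3  [6,7,8,9]=3
  size 5 → [2,5,7,8,9]=3  [3,5,7,8,9]=15  [3,6,7,8,9]=15  [4,6,7,8,9]=3  [5,6,7,8,9]=6
  size 6 → [2,3,5,7,8,9]=18  [2,5,6,7,8,9]=9  [3,4,6,7,8,9]=18  [3,5,6,7,8,9]=36  [4,5,6,7,8,9]=9
  size 7 → [2,3,5,6,7,8,9]=63  [2,4,5,6,7,8,9]=18  [3,4,5,6,7,8,9]=63
  size 8 → [1,2,4,5,6,7,8,9]=18  [2,3,4,5,6,7,8,9]=144
  first=0(b) contributes 162
  first=3(o) contributes 18
|[w]| = 180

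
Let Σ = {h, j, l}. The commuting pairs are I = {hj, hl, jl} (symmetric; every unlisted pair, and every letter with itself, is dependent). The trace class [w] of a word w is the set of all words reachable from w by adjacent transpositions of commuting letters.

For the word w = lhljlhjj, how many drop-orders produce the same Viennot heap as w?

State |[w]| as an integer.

560

0(l) covers ∅
1(h) covers ∅
2(l) covers 0:l
3(j) covers ∅
4(l) covers 2:l
5(h) covers 1:h
6(j) covers 3:j
7(j) covers 6:j
floor of heap: 0:l, 1:h, 3:j
completions by unplaced set U, small U first (add the entries for U minus each lowest piece of U):
  |U|=1: {4}:1  {5}:1  {7}:1
  |U|=2: {1,5}:1  {2,4}:1  {4,5}:2  {4,7}:2  {5,7}:2  {6,7}:1
  |U|=3: {0,2,4}:1  {1,4,5}:3  {1,5,7}:3  {2,4,5}:3  {2,4,7}:3  {3,6,7}:1  {4,5,7}:6  {4,6,7}:3  {5,6,7}:3
  |U|=4: {0,2,4,5}:4  {0,2,4,7}:4  {1,2,4,5}:6  {1,4,5,7}:12  {1,5,6,7}:6  {2,4,5,7}:12  {2,4,6,7}:6  {3,4,6,7}:4  {3,5,6,7}:4  {4,5,6,7}:12
  |U|=5: {0,1,2,4,5}:10  {0,2,4,5,7}:20  {0,2,4,6,7}:10  {1,2,4,5,7}:30  {1,3,5,6,7}:10  {1,4,5,6,7}:30  {2,3,4,6,7}:10  {2,4,5,6,7}:30  {3,4,5,6,7}:20
  |U|=6: {0,1,2,4,5,7}:60  {0,2,3,4,6,7}:20  {0,2,4,5,6,7}:60  {1,2,4,5,6,7}:90  {1,3,4,5,6,7}:60  {2,3,4,5,6,7}:60
  start at 0(l): 210
  start at 1(h): 140
  start at 3(j): 210
sum over floor = 560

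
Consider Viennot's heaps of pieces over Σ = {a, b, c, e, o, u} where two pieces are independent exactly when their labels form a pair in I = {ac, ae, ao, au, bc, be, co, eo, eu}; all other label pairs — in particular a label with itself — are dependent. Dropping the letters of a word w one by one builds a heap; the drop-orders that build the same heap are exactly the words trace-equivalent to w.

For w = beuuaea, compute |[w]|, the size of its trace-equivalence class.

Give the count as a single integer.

piece 0:b — minimal
piece 1:e — minimal
piece 2:u rests on {0:b}
piece 3:u rests on {2:u}
piece 4:a rests on {0:b}
piece 5:e rests on {1:e}
piece 6:a rests on {4:a}
minimal pieces: {0:b, 1:e}
ways to finish when only these pieces remain (= sum over removing one remaining piece with nothing left below it):
  1 left: {3}→1  {5}→1  {6}→1
  2 left: {1,5}→1  {2,3}→1  {3,5}→2  {3,6}→2  {4,6}→1  {5,6}→2
  3 left: {1,3,5}→3  {1,5,6}→3  {2,3,5}→3  {2,3,6}→3  {3,4,6}→3  {3,5,6}→6  {4,5,6}→3
  4 left: {1,2,3,5}→6  {1,3,5,6}→12  {1,4,5,6}→6  {2,3,4,6}→6  {2,3,5,6}→12  {3,4,5,6}→12
  5 left: {0,2,3,4,6}→6  {1,2,3,5,6}→30  {1,3,4,5,6}→30  {2,3,4,5,6}→30
  placing 0:b first → 90 extensions
  placing 1:e first → 36 extensions
total linear extensions = 126

126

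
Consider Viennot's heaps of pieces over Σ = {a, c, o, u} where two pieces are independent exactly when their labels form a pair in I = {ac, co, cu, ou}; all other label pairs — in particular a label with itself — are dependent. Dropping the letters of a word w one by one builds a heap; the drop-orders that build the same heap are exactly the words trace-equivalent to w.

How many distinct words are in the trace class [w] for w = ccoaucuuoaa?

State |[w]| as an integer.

#0=c has no predecessor
#1=c depends on [0:c]
#2=o has no predecessor
#3=a depends on [2:o]
#4=u depends on [3:a]
#5=c depends on [1:c]
#6=u depends on [4:u]
#7=u depends on [6:u]
#8=o depends on [3:a]
#9=a depends on [7:u, 8:o]
#10=a depends on [9:a]
sources: [0:c, 2:o]
N(rest) = Σ N(rest − s) over sources s of rest; N(one piece) = 1:
  size 1 → [5]=1  [10]=1
  size 2 → [1,5]=1  [5,10]=2  [9,10]=1
  size 3 → [0,1,5]=1  [1,5,10]=3  [5,9,10]=3  [7,9,10]=1  [8,9,10]=1
  size 4 → [0,1,5,10]=4  [1,5,9,10]=6  [5,7,9,10]=4  [5,8,9,10]=4  [6,7,9,10]=1  [7,8,9,10]=2
  size 5 → [0,1,5,9,10]=10  [1,5,7,9,10]=10  [1,5,8,9,10]=10  [4,6,7,9,10]=1  [5,6,7,9,10]=5  [5,7,8,9,10]=10  [6,7,8,9,10]=3
  size 6 → [0,1,5,7,9,10]=20  [0,1,5,8,9,10]=20  [1,5,6,7,9,10]=15  [1,5,7,8,9,10]=30  [4,5,6,7,9,10]=6  [4,6,7,8,9,10]=4  [5,6,7,8,9,10]=18
  size 7 → [0,1,5,6,7,9,10]=35  [0,1,5,7,8,9,10]=70  [1,4,5,6,7,9,10]=21  [1,5,6,7,8,9,10]=63  [3,4,6,7,8,9,10]=4  [4,5,6,7,8,9,10]=28
  size 8 → [0,1,4,5,6,7,9,10]=56  [0,1,5,6,7,8,9,10]=168  [1,4,5,6,7,8,9,10]=112  [2,3,4,6,7,8,9,10]=4  [3,4,5,6,7,8,9,10]=32
  size 9 → [0,1,4,5,6,7,8,9,10]=336  [1,3,4,5,6,7,8,9,10]=144  [2,3,4,5,6,7,8,9,10]=36
  first=0(c) contributes 180
  first=2(o) contributes 480
|[w]| = 660

660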